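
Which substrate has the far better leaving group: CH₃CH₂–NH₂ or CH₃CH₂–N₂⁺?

CH₃CH₂–N₂⁺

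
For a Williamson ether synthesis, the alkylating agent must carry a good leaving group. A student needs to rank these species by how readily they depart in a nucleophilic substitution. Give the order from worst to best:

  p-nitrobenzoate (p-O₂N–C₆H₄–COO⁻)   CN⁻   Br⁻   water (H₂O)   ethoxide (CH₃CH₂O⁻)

A good leaving group is a weak base: the lower the pKₐ of its conjugate acid, the more readily it departs.
Br⁻: pKₐ(HBr) ≈ -9 — weak base; good leaving group
water (H₂O): pKₐ(H₃O⁺) ≈ -1.7 — neutral; leaves from a protonated alcohol (R–OH₂⁺)
p-nitrobenzoate (p-O₂N–C₆H₄–COO⁻): pKₐ(p-nitrobenzoic acid) ≈ 3.4
CN⁻: pKₐ(HCN) ≈ 9.2 — sp carbon stabilises the charge somewhat, but still a poor LG
ethoxide (CH₃CH₂O⁻): pKₐ(CH₃CH₂OH) ≈ 16 — strong base; alkoxides do not leave unassisted
Reversing gives the worst-to-best order requested.

ethoxide (CH₃CH₂O⁻) < CN⁻ < p-nitrobenzoate (p-O₂N–C₆H₄–COO⁻) < water (H₂O) < Br⁻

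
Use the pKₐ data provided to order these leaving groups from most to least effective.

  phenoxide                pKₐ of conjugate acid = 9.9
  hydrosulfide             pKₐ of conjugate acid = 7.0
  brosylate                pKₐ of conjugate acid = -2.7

brosylate > hydrosulfide > phenoxide

Lower conjugate-acid pKₐ ⇒ weaker base ⇒ better leaving group.
Sorting by the given values: brosylate (-2.7), hydrosulfide (7.0), phenoxide (9.9).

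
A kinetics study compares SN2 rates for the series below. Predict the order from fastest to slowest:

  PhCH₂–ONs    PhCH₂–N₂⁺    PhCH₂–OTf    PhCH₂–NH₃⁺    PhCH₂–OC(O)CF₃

PhCH₂–N₂⁺ > PhCH₂–OTf > PhCH₂–ONs > PhCH₂–OC(O)CF₃ > PhCH₂–NH₃⁺

Identical carbon frameworks mean the comparison reduces to leaving-group quality.
The more stable X⁻ (or X) is on its own — i.e. the weaker a base it is — the better a leaving group it makes.
PhCH₂–N₂⁺ loses N₂: no meaningful conjugate acid; N₂ departs as an exceptionally stable neutral molecule
PhCH₂–OTf loses OTf⁻: pKₐ(CF₃SO₃H (triflic acid)) ≈ -14
PhCH₂–ONs loses ONs⁻: pKₐ(p-O₂NC₆H₄SO₃H) ≈ -3.5
PhCH₂–OC(O)CF₃ loses CF₃COO⁻: pKₐ(CF₃COOH) ≈ 0.2
PhCH₂–NH₃⁺ loses NH₃: pKₐ(NH₄⁺) ≈ 9.2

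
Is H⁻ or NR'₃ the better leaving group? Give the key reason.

NR'₃

NR'₃ is the better leaving group.
pKₐ(R'₃NH⁺) ≈ 10.7 versus pKₐ(H₂) ≈ 36: NR'₃ is the much weaker base.
Neutral but still a fairly strong base; Hofmann-elimination LG.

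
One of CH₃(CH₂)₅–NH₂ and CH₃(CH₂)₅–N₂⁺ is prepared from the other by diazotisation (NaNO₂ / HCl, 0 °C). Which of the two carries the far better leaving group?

CH₃(CH₂)₅–N₂⁺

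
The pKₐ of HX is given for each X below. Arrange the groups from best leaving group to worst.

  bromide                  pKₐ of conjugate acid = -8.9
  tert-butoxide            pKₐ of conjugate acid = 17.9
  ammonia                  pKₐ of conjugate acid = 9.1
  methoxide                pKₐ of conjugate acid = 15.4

bromide > ammonia > methoxide > tert-butoxide

Lower conjugate-acid pKₐ ⇒ weaker base ⇒ better leaving group.
Sorting by the given values: bromide (-8.9), ammonia (9.1), methoxide (15.4), tert-butoxide (17.9).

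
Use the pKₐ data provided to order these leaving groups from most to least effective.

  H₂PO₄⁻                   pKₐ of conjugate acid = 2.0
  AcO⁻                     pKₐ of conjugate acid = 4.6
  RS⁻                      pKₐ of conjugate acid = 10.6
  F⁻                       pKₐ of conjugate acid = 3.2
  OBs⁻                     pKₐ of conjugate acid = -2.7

OBs⁻ > H₂PO₄⁻ > F⁻ > AcO⁻ > RS⁻

Lower conjugate-acid pKₐ ⇒ weaker base ⇒ better leaving group.
Sorting by the given values: OBs⁻ (-2.7), H₂PO₄⁻ (2.0), F⁻ (3.2), AcO⁻ (4.6), RS⁻ (10.6).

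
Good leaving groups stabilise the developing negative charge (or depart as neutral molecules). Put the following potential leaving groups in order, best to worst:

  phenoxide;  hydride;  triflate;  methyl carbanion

triflate > phenoxide > hydride > methyl carbanion

Leaving-group ability tracks the stability of the departed species; conjugate-acid pKₐ is the usual yardstick (lower pKₐ → better LG).
triflate: pKₐ(CF₃SO₃H (triflic acid)) ≈ -14
phenoxide: pKₐ(C₆H₅OH (phenol)) ≈ 10
hydride: pKₐ(H₂) ≈ 36
methyl carbanion: pKₐ(CH₄) ≈ 48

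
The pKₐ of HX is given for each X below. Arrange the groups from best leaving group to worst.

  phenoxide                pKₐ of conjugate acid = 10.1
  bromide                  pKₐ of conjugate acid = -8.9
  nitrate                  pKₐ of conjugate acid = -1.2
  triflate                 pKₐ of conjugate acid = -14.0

triflate > bromide > nitrate > phenoxide

Lower conjugate-acid pKₐ ⇒ weaker base ⇒ better leaving group.
Sorting by the given values: triflate (-14.0), bromide (-8.9), nitrate (-1.2), phenoxide (10.1).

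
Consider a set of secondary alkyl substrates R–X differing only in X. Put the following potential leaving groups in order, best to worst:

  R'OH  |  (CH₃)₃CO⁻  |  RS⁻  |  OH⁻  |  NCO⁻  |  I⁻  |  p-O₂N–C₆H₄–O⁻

A good leaving group is a weak base: the lower the pKₐ of its conjugate acid, the more readily it departs.
I⁻: pKₐ(HI) ≈ -10
R'OH: pKₐ(R'OH₂⁺) ≈ -2.4
NCO⁻: pKₐ(HOCN) ≈ 3.5
p-O₂N–C₆H₄–O⁻: pKₐ(p-nitrophenol) ≈ 7.2
RS⁻: pKₐ(RSH (a thiol)) ≈ 10.5
OH⁻: pKₐ(H₂O) ≈ 15.7
(CH₃)₃CO⁻: pKₐ(t-BuOH) ≈ 18

I⁻ > R'OH > NCO⁻ > p-O₂N–C₆H₄–O⁻ > RS⁻ > OH⁻ > (CH₃)₃CO⁻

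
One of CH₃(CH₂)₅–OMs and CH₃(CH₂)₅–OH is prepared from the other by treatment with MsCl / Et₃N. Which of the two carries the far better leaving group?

From CH₃(CH₂)₅–OH the departing group would be OH⁻ (pKₐ(H₂O) ≈ 15.7). Strong base; essentially never leaves without prior activation.
From CH₃(CH₂)₅–OMs the leaving group is OMs⁻ (pKₐ(CH₃SO₃H (MsOH)) ≈ -1.9). Resonance-delocalised alkanesulfonate.
Treatment with MsCl / Et₃N works by converting the hydroxyl into a mesylate, making CH₃(CH₂)₅–OMs enormously more reactive.

CH₃(CH₂)₅–OMs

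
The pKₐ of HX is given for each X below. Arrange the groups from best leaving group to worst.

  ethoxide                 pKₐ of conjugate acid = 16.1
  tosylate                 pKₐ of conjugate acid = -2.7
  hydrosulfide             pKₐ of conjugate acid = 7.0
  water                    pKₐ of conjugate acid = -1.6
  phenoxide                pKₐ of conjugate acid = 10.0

tosylate > water > hydrosulfide > phenoxide > ethoxide

Lower conjugate-acid pKₐ ⇒ weaker base ⇒ better leaving group.
Sorting by the given values: tosylate (-2.7), water (-1.6), hydrosulfide (7.0), phenoxide (10.0), ethoxide (16.1).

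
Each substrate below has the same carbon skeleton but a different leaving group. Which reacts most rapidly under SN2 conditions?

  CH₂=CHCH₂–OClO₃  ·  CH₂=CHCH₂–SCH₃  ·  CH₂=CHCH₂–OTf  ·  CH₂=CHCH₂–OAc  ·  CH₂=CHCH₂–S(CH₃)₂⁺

CH₂=CHCH₂–OTf

Same R in every case — rank the leaving groups.
A good leaving group is a weak base: the lower the pKₐ of its conjugate acid, the more readily it departs.
CH₂=CHCH₂–OTf loses OTf⁻: pKₐ(CF₃SO₃H (triflic acid)) ≈ -14
CH₂=CHCH₂–OClO₃ loses ClO₄⁻: pKₐ(HClO₄) ≈ -10
CH₂=CHCH₂–S(CH₃)₂⁺ loses SR'₂: pKₐ(R'₂SH⁺) ≈ -7
CH₂=CHCH₂–OAc loses AcO⁻: pKₐ(CH₃COOH) ≈ 4.8
CH₂=CHCH₂–SCH₃ loses RS⁻: pKₐ(RSH (a thiol)) ≈ 10.5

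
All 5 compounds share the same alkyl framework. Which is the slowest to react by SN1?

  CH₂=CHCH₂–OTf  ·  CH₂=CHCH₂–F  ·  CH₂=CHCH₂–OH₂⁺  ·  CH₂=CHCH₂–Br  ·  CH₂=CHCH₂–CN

CH₂=CHCH₂–CN

With the same alkyl group throughout, only the leaving group differentiates the rates.
Leaving-group ability tracks the stability of the departed species; conjugate-acid pKₐ is the usual yardstick (lower pKₐ → better LG).
CH₂=CHCH₂–OTf loses OTf⁻: pKₐ(CF₃SO₃H (triflic acid)) ≈ -14
CH₂=CHCH₂–Br loses Br⁻: pKₐ(HBr) ≈ -9
CH₂=CHCH₂–OH₂⁺ loses H₂O: pKₐ(H₃O⁺) ≈ -1.7
CH₂=CHCH₂–F loses F⁻: pKₐ(HF) ≈ 3.2
CH₂=CHCH₂–CN loses CN⁻: pKₐ(HCN) ≈ 9.2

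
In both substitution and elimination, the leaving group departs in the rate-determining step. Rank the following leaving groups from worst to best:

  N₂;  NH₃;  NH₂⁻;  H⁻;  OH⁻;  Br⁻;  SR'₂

Rank by basicity of the departing species: weakest base leaves most easily.
N₂: no meaningful conjugate acid; N₂ departs as an exceptionally stable neutral molecule
Br⁻: pKₐ(HBr) ≈ -9
SR'₂: pKₐ(R'₂SH⁺) ≈ -7
NH₃: pKₐ(NH₄⁺) ≈ 9.2
OH⁻: pKₐ(H₂O) ≈ 15.7
H⁻: pKₐ(H₂) ≈ 36
NH₂⁻: pKₐ(NH₃) ≈ 38
Listed from poorest to best leaving group as asked.

NH₂⁻ < H⁻ < OH⁻ < NH₃ < SR'₂ < Br⁻ < N₂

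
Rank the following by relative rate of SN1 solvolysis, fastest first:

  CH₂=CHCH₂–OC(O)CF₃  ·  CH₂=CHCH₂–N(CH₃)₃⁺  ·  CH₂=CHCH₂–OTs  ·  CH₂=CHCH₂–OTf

CH₂=CHCH₂–OTf > CH₂=CHCH₂–OTs > CH₂=CHCH₂–OC(O)CF₃ > CH₂=CHCH₂–N(CH₃)₃⁺

With the same alkyl group throughout, only the leaving group differentiates the rates.
Leaving-group ability tracks the stability of the departed species; conjugate-acid pKₐ is the usual yardstick (lower pKₐ → better LG).
CH₂=CHCH₂–OTf loses OTf⁻: pKₐ(CF₃SO₃H (triflic acid)) ≈ -14
CH₂=CHCH₂–OTs loses OTs⁻: pKₐ(p-CH₃C₆H₄SO₃H (TsOH)) ≈ -2.8
CH₂=CHCH₂–OC(O)CF₃ loses CF₃COO⁻: pKₐ(CF₃COOH) ≈ 0.2
CH₂=CHCH₂–N(CH₃)₃⁺ loses NR'₃: pKₐ(R'₃NH⁺) ≈ 10.7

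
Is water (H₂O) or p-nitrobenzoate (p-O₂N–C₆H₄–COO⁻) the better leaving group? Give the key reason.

water (H₂O)

water (H₂O) is the better leaving group.
pKₐ(H₃O⁺) ≈ -1.7 versus pKₐ(p-nitrobenzoic acid) ≈ 3.4: water (H₂O) is the much weaker base.
Neutral; leaves from a protonated alcohol (R–OH₂⁺).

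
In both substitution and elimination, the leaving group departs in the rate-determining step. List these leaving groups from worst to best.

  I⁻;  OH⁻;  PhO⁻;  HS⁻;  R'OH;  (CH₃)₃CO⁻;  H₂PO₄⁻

(CH₃)₃CO⁻ < OH⁻ < PhO⁻ < HS⁻ < H₂PO₄⁻ < R'OH < I⁻

A good leaving group is a weak base: the lower the pKₐ of its conjugate acid, the more readily it departs.
I⁻: pKₐ(HI) ≈ -10
R'OH: pKₐ(R'OH₂⁺) ≈ -2.4
H₂PO₄⁻: pKₐ(H₃PO₄) ≈ 2.1
HS⁻: pKₐ(H₂S) ≈ 7
PhO⁻: pKₐ(C₆H₅OH (phenol)) ≈ 10
OH⁻: pKₐ(H₂O) ≈ 15.7
(CH₃)₃CO⁻: pKₐ(t-BuOH) ≈ 18
The question asks for worst first, so the sequence is read in increasing leaving-group ability.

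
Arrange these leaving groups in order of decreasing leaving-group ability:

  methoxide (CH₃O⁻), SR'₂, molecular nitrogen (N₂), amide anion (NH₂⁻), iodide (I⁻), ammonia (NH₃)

molecular nitrogen (N₂) > iodide (I⁻) > SR'₂ > ammonia (NH₃) > methoxide (CH₃O⁻) > amide anion (NH₂⁻)

The more stable X⁻ (or X) is on its own — i.e. the weaker a base it is — the better a leaving group it makes.
molecular nitrogen (N₂): no meaningful conjugate acid; N₂ departs as an exceptionally stable neutral molecule
iodide (I⁻): pKₐ(HI) ≈ -10
SR'₂: pKₐ(R'₂SH⁺) ≈ -7
ammonia (NH₃): pKₐ(NH₄⁺) ≈ 9.2
methoxide (CH₃O⁻): pKₐ(CH₃OH) ≈ 15.5
amide anion (NH₂⁻): pKₐ(NH₃) ≈ 38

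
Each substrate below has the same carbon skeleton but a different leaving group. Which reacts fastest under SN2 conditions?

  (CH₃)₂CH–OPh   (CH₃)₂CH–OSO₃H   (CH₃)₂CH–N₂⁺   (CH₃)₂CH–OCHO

(CH₃)₂CH–N₂⁺

Identical carbon frameworks mean the comparison reduces to leaving-group quality.
A good leaving group is a weak base: the lower the pKₐ of its conjugate acid, the more readily it departs.
(CH₃)₂CH–N₂⁺ loses N₂: no meaningful conjugate acid; N₂ departs as an exceptionally stable neutral molecule
(CH₃)₂CH–OSO₃H loses HSO₄⁻: pKₐ(H₂SO₄) ≈ -3
(CH₃)₂CH–OCHO loses HCOO⁻: pKₐ(HCOOH) ≈ 3.8
(CH₃)₂CH–OPh loses PhO⁻: pKₐ(C₆H₅OH (phenol)) ≈ 10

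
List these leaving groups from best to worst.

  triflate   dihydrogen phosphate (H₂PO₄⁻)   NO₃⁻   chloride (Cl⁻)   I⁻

triflate > I⁻ > chloride (Cl⁻) > NO₃⁻ > dihydrogen phosphate (H₂PO₄⁻)

Rank by basicity of the departing species: weakest base leaves most easily.
triflate: pKₐ(CF₃SO₃H (triflic acid)) ≈ -14 — charge spread over three oxygens and a CF₃ group; the premier leaving group in synthesis
I⁻: pKₐ(HI) ≈ -10
chloride (Cl⁻): pKₐ(HCl) ≈ -7 — moderately weak base
NO₃⁻: pKₐ(HNO₃) ≈ -1.3 — resonance-delocalised over three oxygens
dihydrogen phosphate (H₂PO₄⁻): pKₐ(H₃PO₄) ≈ 2.1 — moderate base; biological leaving group after further activation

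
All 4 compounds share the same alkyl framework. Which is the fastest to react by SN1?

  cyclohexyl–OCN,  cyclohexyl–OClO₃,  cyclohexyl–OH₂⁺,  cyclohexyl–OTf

cyclohexyl–OTf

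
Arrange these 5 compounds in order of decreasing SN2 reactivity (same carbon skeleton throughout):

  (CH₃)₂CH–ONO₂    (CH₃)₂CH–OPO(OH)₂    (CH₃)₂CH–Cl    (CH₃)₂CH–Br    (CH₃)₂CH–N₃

Identical carbon frameworks mean the comparison reduces to leaving-group quality.
A good leaving group is a weak base: the lower the pKₐ of its conjugate acid, the more readily it departs.
(CH₃)₂CH–Br loses Br⁻: pKₐ(HBr) ≈ -9
(CH₃)₂CH–Cl loses Cl⁻: pKₐ(HCl) ≈ -7
(CH₃)₂CH–ONO₂ loses NO₃⁻: pKₐ(HNO₃) ≈ -1.3
(CH₃)₂CH–OPO(OH)₂ loses H₂PO₄⁻: pKₐ(H₃PO₄) ≈ 2.1
(CH₃)₂CH–N₃ loses N₃⁻: pKₐ(HN₃) ≈ 4.7

(CH₃)₂CH–Br > (CH₃)₂CH–Cl > (CH₃)₂CH–ONO₂ > (CH₃)₂CH–OPO(OH)₂ > (CH₃)₂CH–N₃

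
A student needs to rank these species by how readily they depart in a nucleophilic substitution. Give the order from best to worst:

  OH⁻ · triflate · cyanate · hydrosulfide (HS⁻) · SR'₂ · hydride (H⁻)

The more stable X⁻ (or X) is on its own — i.e. the weaker a base it is — the better a leaving group it makes.
triflate: pKₐ(CF₃SO₃H (triflic acid)) ≈ -14
SR'₂: pKₐ(R'₂SH⁺) ≈ -7
cyanate: pKₐ(HOCN) ≈ 3.5
hydrosulfide (HS⁻): pKₐ(H₂S) ≈ 7
OH⁻: pKₐ(H₂O) ≈ 15.7
hydride (H⁻): pKₐ(H₂) ≈ 36

triflate > SR'₂ > cyanate > hydrosulfide (HS⁻) > OH⁻ > hydride (H⁻)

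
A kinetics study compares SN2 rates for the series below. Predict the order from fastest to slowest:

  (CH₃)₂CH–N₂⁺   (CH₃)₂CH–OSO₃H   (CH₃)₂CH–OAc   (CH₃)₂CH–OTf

(CH₃)₂CH–N₂⁺ > (CH₃)₂CH–OTf > (CH₃)₂CH–OSO₃H > (CH₃)₂CH–OAc

Identical carbon frameworks mean the comparison reduces to leaving-group quality.
A good leaving group is a weak base: the lower the pKₐ of its conjugate acid, the more readily it departs.
(CH₃)₂CH–N₂⁺ loses N₂: no meaningful conjugate acid; N₂ departs as an exceptionally stable neutral molecule
(CH₃)₂CH–OTf loses OTf⁻: pKₐ(CF₃SO₃H (triflic acid)) ≈ -14
(CH₃)₂CH–OSO₃H loses HSO₄⁻: pKₐ(H₂SO₄) ≈ -3
(CH₃)₂CH–OAc loses AcO⁻: pKₐ(CH₃COOH) ≈ 4.8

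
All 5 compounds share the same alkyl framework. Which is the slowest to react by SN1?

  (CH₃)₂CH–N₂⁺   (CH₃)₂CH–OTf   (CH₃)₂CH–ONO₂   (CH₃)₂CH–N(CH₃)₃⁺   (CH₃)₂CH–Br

With the same alkyl group throughout, only the leaving group differentiates the rates.
A good leaving group is a weak base: the lower the pKₐ of its conjugate acid, the more readily it departs.
(CH₃)₂CH–N₂⁺ loses N₂: no meaningful conjugate acid; N₂ departs as an exceptionally stable neutral molecule
(CH₃)₂CH–OTf loses OTf⁻: pKₐ(CF₃SO₃H (triflic acid)) ≈ -14
(CH₃)₂CH–Br loses Br⁻: pKₐ(HBr) ≈ -9
(CH₃)₂CH–ONO₂ loses NO₃⁻: pKₐ(HNO₃) ≈ -1.3
(CH₃)₂CH–N(CH₃)₃⁺ loses NR'₃: pKₐ(R'₃NH⁺) ≈ 10.7

(CH₃)₂CH–N(CH₃)₃⁺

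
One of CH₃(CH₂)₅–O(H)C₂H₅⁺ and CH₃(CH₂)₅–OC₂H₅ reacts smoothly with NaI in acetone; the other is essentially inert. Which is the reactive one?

From CH₃(CH₂)₅–OC₂H₅ the departing group would be CH₃CH₂O⁻ (pKₐ(CH₃CH₂OH) ≈ 16). Strong base; alkoxides do not leave unassisted.
From CH₃(CH₂)₅–O(H)C₂H₅⁺ the leaving group is R'OH (pKₐ(R'OH₂⁺) ≈ -2.4). Neutral; leaves from a protonated ether (an oxonium ion, R–O(H)R'⁺).
(In practice CH₃(CH₂)₅–O(H)C₂H₅⁺ is made from CH₃(CH₂)₅–OC₂H₅ by protonation with concentrated HBr, allowing neutral ethanol, rather than ethoxide, to depart.)

CH₃(CH₂)₅–O(H)C₂H₅⁺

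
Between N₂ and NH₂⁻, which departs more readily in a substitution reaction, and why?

N₂

N₂ is the better leaving group.
N₂ is the ultimate leaving group — it departs as an exceptionally stable neutral molecule, whereas NH₂⁻ (pKₐ(NH₃) ≈ 38) is far more basic.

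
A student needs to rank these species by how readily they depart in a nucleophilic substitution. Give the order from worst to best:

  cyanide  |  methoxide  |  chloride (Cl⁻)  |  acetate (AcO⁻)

methoxide < cyanide < acetate (AcO⁻) < chloride (Cl⁻)

chloride (Cl⁻): pKₐ(HCl) ≈ -7
acetate (AcO⁻): pKₐ(CH₃COOH) ≈ 4.8
cyanide: pKₐ(HCN) ≈ 9.2
methoxide: pKₐ(CH₃OH) ≈ 15.5
The question asks for worst first, so the sequence is read in increasing leaving-group ability.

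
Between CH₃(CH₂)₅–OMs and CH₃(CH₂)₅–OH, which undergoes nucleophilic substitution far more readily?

From CH₃(CH₂)₅–OH the departing group would be OH⁻ (pKₐ(H₂O) ≈ 15.7). Strong base; essentially never leaves without prior activation.
From CH₃(CH₂)₅–OMs the leaving group is OMs⁻ (pKₐ(CH₃SO₃H (MsOH)) ≈ -1.9). Resonance-delocalised alkanesulfonate.
(In practice CH₃(CH₂)₅–OMs is made from CH₃(CH₂)₅–OH by treatment with MsCl / Et₃N, converting the hydroxyl into a mesylate.)

CH₃(CH₂)₅–OMs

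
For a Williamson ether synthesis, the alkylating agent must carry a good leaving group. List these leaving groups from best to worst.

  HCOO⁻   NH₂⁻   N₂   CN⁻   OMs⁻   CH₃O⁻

Leaving-group ability tracks the stability of the departed species; conjugate-acid pKₐ is the usual yardstick (lower pKₐ → better LG).
N₂: no meaningful conjugate acid; N₂ departs as an exceptionally stable neutral molecule
OMs⁻: pKₐ(CH₃SO₃H (MsOH)) ≈ -1.9
HCOO⁻: pKₐ(HCOOH) ≈ 3.8
CN⁻: pKₐ(HCN) ≈ 9.2 — sp carbon stabilises the charge somewhat, but still a poor LG
CH₃O⁻: pKₐ(CH₃OH) ≈ 15.5
NH₂⁻: pKₐ(NH₃) ≈ 38 — extremely strong base; never a leaving group

N₂ > OMs⁻ > HCOO⁻ > CN⁻ > CH₃O⁻ > NH₂⁻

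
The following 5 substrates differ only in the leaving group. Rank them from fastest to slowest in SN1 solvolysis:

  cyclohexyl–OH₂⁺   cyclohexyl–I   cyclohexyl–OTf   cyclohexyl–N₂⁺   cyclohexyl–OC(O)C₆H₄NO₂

The skeletons are identical, so relative rate is governed entirely by leaving-group ability.
The more stable X⁻ (or X) is on its own — i.e. the weaker a base it is — the better a leaving group it makes.
cyclohexyl–N₂⁺ loses N₂: no meaningful conjugate acid; N₂ departs as an exceptionally stable neutral molecule
cyclohexyl–OTf loses OTf⁻: pKₐ(CF₃SO₃H (triflic acid)) ≈ -14
cyclohexyl–I loses I⁻: pKₐ(HI) ≈ -10
cyclohexyl–OH₂⁺ loses H₂O: pKₐ(H₃O⁺) ≈ -1.7
cyclohexyl–OC(O)C₆H₄NO₂ loses p-O₂N–C₆H₄–COO⁻: pKₐ(p-nitrobenzoic acid) ≈ 3.4

cyclohexyl–N₂⁺ > cyclohexyl–OTf > cyclohexyl–I > cyclohexyl–OH₂⁺ > cyclohexyl–OC(O)C₆H₄NO₂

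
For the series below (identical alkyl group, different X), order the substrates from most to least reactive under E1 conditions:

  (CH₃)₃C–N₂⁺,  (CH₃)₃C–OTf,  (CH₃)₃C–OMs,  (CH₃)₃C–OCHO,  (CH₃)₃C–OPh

The skeletons are identical, so relative rate is governed entirely by leaving-group ability.
Leaving-group ability tracks the stability of the departed species; conjugate-acid pKₐ is the usual yardstick (lower pKₐ → better LG).
(CH₃)₃C–N₂⁺ loses N₂: no meaningful conjugate acid; N₂ departs as an exceptionally stable neutral molecule
(CH₃)₃C–OTf loses OTf⁻: pKₐ(CF₃SO₃H (triflic acid)) ≈ -14
(CH₃)₃C–OMs loses OMs⁻: pKₐ(CH₃SO₃H (MsOH)) ≈ -1.9
(CH₃)₃C–OCHO loses HCOO⁻: pKₐ(HCOOH) ≈ 3.8
(CH₃)₃C–OPh loses PhO⁻: pKₐ(C₆H₅OH (phenol)) ≈ 10

(CH₃)₃C–N₂⁺ > (CH₃)₃C–OTf > (CH₃)₃C–OMs > (CH₃)₃C–OCHO > (CH₃)₃C–OPh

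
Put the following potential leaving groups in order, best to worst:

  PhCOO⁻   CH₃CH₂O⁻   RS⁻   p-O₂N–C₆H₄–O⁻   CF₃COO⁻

A good leaving group is a weak base: the lower the pKₐ of its conjugate acid, the more readily it departs.
CF₃COO⁻: pKₐ(CF₃COOH) ≈ 0.2 — strongly electron-withdrawing CF₃ stabilises the carboxylate
PhCOO⁻: pKₐ(C₆H₅COOH) ≈ 4.2 — aryl carboxylate
p-O₂N–C₆H₄–O⁻: pKₐ(p-nitrophenol) ≈ 7.2 — nitro group delocalises the charge; the classic chromogenic LG
RS⁻: pKₐ(RSH (a thiol)) ≈ 10.5 — moderately basic; rarely leaves without activation
CH₃CH₂O⁻: pKₐ(CH₃CH₂OH) ≈ 16 — strong base; alkoxides do not leave unassisted

CF₃COO⁻ > PhCOO⁻ > p-O₂N–C₆H₄–O⁻ > RS⁻ > CH₃CH₂O⁻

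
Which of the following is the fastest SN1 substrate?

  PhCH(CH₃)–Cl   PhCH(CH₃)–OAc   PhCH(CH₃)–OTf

PhCH(CH₃)–OTf

Same R in every case — rank the leaving groups.
Rank by basicity of the departing species: weakest base leaves most easily.
PhCH(CH₃)–OTf loses OTf⁻: pKₐ(CF₃SO₃H (triflic acid)) ≈ -14
PhCH(CH₃)–Cl loses Cl⁻: pKₐ(HCl) ≈ -7
PhCH(CH₃)–OAc loses AcO⁻: pKₐ(CH₃COOH) ≈ 4.8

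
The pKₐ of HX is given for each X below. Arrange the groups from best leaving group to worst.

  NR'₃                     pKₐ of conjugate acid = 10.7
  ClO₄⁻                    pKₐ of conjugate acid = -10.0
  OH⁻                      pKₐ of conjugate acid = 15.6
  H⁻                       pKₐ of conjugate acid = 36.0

ClO₄⁻ > NR'₃ > OH⁻ > H⁻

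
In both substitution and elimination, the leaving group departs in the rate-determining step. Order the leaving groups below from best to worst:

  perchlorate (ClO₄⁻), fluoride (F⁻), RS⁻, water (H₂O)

perchlorate (ClO₄⁻): pKₐ(HClO₄) ≈ -10 — extremely weak base; rarely used for safety reasons
water (H₂O): pKₐ(H₃O⁺) ≈ -1.7
fluoride (F⁻): pKₐ(HF) ≈ 3.2 — small and strongly basic; the poor halide leaving group
RS⁻: pKₐ(RSH (a thiol)) ≈ 10.5 — moderately basic; rarely leaves without activation

perchlorate (ClO₄⁻) > water (H₂O) > fluoride (F⁻) > RS⁻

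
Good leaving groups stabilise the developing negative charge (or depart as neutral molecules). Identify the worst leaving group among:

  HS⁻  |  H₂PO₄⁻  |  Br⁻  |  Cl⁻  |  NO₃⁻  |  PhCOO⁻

HS⁻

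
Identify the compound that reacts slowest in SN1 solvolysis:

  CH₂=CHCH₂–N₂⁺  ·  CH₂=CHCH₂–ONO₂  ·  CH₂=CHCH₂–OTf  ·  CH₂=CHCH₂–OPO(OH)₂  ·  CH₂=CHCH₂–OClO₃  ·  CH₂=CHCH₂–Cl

CH₂=CHCH₂–OPO(OH)₂

Identical carbon frameworks mean the comparison reduces to leaving-group quality.
Leaving-group ability tracks the stability of the departed species; conjugate-acid pKₐ is the usual yardstick (lower pKₐ → better LG).
CH₂=CHCH₂–N₂⁺ loses N₂: no meaningful conjugate acid; N₂ departs as an exceptionally stable neutral molecule
CH₂=CHCH₂–OTf loses OTf⁻: pKₐ(CF₃SO₃H (triflic acid)) ≈ -14
CH₂=CHCH₂–OClO₃ loses ClO₄⁻: pKₐ(HClO₄) ≈ -10
CH₂=CHCH₂–Cl loses Cl⁻: pKₐ(HCl) ≈ -7
CH₂=CHCH₂–ONO₂ loses NO₃⁻: pKₐ(HNO₃) ≈ -1.3
CH₂=CHCH₂–OPO(OH)₂ loses H₂PO₄⁻: pKₐ(H₃PO₄) ≈ 2.1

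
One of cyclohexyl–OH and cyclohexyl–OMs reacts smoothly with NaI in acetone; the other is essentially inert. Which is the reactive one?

cyclohexyl–OMs

From cyclohexyl–OH the departing group would be OH⁻ (pKₐ(H₂O) ≈ 15.7). Strong base; essentially never leaves without prior activation.
From cyclohexyl–OMs the leaving group is OMs⁻ (pKₐ(CH₃SO₃H (MsOH)) ≈ -1.9). Resonance-delocalised alkanesulfonate.
(In practice cyclohexyl–OMs is made from cyclohexyl–OH by treatment with MsCl / Et₃N, converting the hydroxyl into a mesylate.)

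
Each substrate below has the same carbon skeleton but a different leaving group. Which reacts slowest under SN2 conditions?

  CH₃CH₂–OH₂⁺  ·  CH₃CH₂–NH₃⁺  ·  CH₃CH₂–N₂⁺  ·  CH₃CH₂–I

Same R in every case — rank the leaving groups.
Rank by basicity of the departing species: weakest base leaves most easily.
CH₃CH₂–N₂⁺ loses N₂: no meaningful conjugate acid; N₂ departs as an exceptionally stable neutral molecule
CH₃CH₂–I loses I⁻: pKₐ(HI) ≈ -10
CH₃CH₂–OH₂⁺ loses H₂O: pKₐ(H₃O⁺) ≈ -1.7
CH₃CH₂–NH₃⁺ loses NH₃: pKₐ(NH₄⁺) ≈ 9.2

CH₃CH₂–NH₃⁺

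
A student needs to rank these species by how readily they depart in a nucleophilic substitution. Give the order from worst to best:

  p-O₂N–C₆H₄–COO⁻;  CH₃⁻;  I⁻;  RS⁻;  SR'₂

CH₃⁻ < RS⁻ < p-O₂N–C₆H₄–COO⁻ < SR'₂ < I⁻

I⁻: pKₐ(HI) ≈ -10
SR'₂: pKₐ(R'₂SH⁺) ≈ -7 — neutral; leaves from a sulfonium salt (R–SR'₂⁺)
p-O₂N–C₆H₄–COO⁻: pKₐ(p-nitrobenzoic acid) ≈ 3.4 — electron-withdrawing nitro group stabilises the carboxylate
RS⁻: pKₐ(RSH (a thiol)) ≈ 10.5 — moderately basic; rarely leaves without activation
CH₃⁻: pKₐ(CH₄) ≈ 48
Reversing gives the worst-to-best order requested.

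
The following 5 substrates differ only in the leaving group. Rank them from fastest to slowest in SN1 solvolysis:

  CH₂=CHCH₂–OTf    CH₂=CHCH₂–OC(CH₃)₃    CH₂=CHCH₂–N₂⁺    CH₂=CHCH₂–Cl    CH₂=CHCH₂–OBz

Identical carbon frameworks mean the comparison reduces to leaving-group quality.
A good leaving group is a weak base: the lower the pKₐ of its conjugate acid, the more readily it departs.
CH₂=CHCH₂–N₂⁺ loses N₂: no meaningful conjugate acid; N₂ departs as an exceptionally stable neutral molecule
CH₂=CHCH₂–OTf loses OTf⁻: pKₐ(CF₃SO₃H (triflic acid)) ≈ -14
CH₂=CHCH₂–Cl loses Cl⁻: pKₐ(HCl) ≈ -7
CH₂=CHCH₂–OBz loses PhCOO⁻: pKₐ(C₆H₅COOH) ≈ 4.2
CH₂=CHCH₂–OC(CH₃)₃ loses (CH₃)₃CO⁻: pKₐ(t-BuOH) ≈ 18

CH₂=CHCH₂–N₂⁺ > CH₂=CHCH₂–OTf > CH₂=CHCH₂–Cl > CH₂=CHCH₂–OBz > CH₂=CHCH₂–OC(CH₃)₃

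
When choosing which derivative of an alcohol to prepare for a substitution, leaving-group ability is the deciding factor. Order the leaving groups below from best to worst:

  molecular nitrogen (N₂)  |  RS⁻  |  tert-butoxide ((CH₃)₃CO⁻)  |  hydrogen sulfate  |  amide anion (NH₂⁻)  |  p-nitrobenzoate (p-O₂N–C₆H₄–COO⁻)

Rank by basicity of the departing species: weakest base leaves most easily.
molecular nitrogen (N₂): no meaningful conjugate acid; N₂ departs as an exceptionally stable neutral molecule
hydrogen sulfate: pKₐ(H₂SO₄) ≈ -3
p-nitrobenzoate (p-O₂N–C₆H₄–COO⁻): pKₐ(p-nitrobenzoic acid) ≈ 3.4
RS⁻: pKₐ(RSH (a thiol)) ≈ 10.5
tert-butoxide ((CH₃)₃CO⁻): pKₐ(t-BuOH) ≈ 18
amide anion (NH₂⁻): pKₐ(NH₃) ≈ 38

molecular nitrogen (N₂) > hydrogen sulfate > p-nitrobenzoate (p-O₂N–C₆H₄–COO⁻) > RS⁻ > tert-butoxide ((CH₃)₃CO⁻) > amide anion (NH₂⁻)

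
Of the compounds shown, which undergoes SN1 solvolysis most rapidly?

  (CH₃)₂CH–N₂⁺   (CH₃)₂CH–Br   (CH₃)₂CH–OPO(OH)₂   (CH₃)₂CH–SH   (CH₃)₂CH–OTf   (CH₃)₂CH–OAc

Identical carbon frameworks mean the comparison reduces to leaving-group quality.
Rank by basicity of the departing species: weakest base leaves most easily.
(CH₃)₂CH–N₂⁺ loses N₂: no meaningful conjugate acid; N₂ departs as an exceptionally stable neutral molecule
(CH₃)₂CH–OTf loses OTf⁻: pKₐ(CF₃SO₃H (triflic acid)) ≈ -14
(CH₃)₂CH–Br loses Br⁻: pKₐ(HBr) ≈ -9
(CH₃)₂CH–OPO(OH)₂ loses H₂PO₄⁻: pKₐ(H₃PO₄) ≈ 2.1
(CH₃)₂CH–OAc loses AcO⁻: pKₐ(CH₃COOH) ≈ 4.8
(CH₃)₂CH–SH loses HS⁻: pKₐ(H₂S) ≈ 7

(CH₃)₂CH–N₂⁺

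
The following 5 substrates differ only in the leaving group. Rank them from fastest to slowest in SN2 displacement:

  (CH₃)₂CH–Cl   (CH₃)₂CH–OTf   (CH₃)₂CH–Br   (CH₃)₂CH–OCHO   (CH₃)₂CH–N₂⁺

Same R in every case — rank the leaving groups.
A good leaving group is a weak base: the lower the pKₐ of its conjugate acid, the more readily it departs.
(CH₃)₂CH–N₂⁺ loses N₂: no meaningful conjugate acid; N₂ departs as an exceptionally stable neutral molecule
(CH₃)₂CH–OTf loses OTf⁻: pKₐ(CF₃SO₃H (triflic acid)) ≈ -14
(CH₃)₂CH–Br loses Br⁻: pKₐ(HBr) ≈ -9
(CH₃)₂CH–Cl loses Cl⁻: pKₐ(HCl) ≈ -7
(CH₃)₂CH–OCHO loses HCOO⁻: pKₐ(HCOOH) ≈ 3.8

(CH₃)₂CH–N₂⁺ > (CH₃)₂CH–OTf > (CH₃)₂CH–Br > (CH₃)₂CH–Cl > (CH₃)₂CH–OCHO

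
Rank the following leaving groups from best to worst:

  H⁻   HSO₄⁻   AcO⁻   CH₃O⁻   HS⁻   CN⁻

HSO₄⁻ > AcO⁻ > HS⁻ > CN⁻ > CH₃O⁻ > H⁻

HSO₄⁻: pKₐ(H₂SO₄) ≈ -3
AcO⁻: pKₐ(CH₃COOH) ≈ 4.8
HS⁻: pKₐ(H₂S) ≈ 7
CN⁻: pKₐ(HCN) ≈ 9.2
CH₃O⁻: pKₐ(CH₃OH) ≈ 15.5
H⁻: pKₐ(H₂) ≈ 36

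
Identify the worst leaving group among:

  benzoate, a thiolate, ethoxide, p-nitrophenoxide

benzoate: pKₐ(C₆H₅COOH) ≈ 4.2
p-nitrophenoxide: pKₐ(p-nitrophenol) ≈ 7.2
a thiolate: pKₐ(RSH (a thiol)) ≈ 10.5
ethoxide: pKₐ(CH₃CH₂OH) ≈ 16

ethoxide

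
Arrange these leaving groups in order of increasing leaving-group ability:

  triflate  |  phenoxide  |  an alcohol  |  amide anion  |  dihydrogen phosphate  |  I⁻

The more stable X⁻ (or X) is on its own — i.e. the weaker a base it is — the better a leaving group it makes.
triflate: pKₐ(CF₃SO₃H (triflic acid)) ≈ -14
I⁻: pKₐ(HI) ≈ -10
an alcohol: pKₐ(R'OH₂⁺) ≈ -2.4
dihydrogen phosphate: pKₐ(H₃PO₄) ≈ 2.1
phenoxide: pKₐ(C₆H₅OH (phenol)) ≈ 10
amide anion: pKₐ(NH₃) ≈ 38
Reversing gives the worst-to-best order requested.

amide anion < phenoxide < dihydrogen phosphate < an alcohol < I⁻ < triflate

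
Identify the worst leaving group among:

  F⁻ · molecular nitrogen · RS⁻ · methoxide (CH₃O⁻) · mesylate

methoxide (CH₃O⁻)

molecular nitrogen: no meaningful conjugate acid; N₂ departs as an exceptionally stable neutral molecule
mesylate: pKₐ(CH₃SO₃H (MsOH)) ≈ -1.9
F⁻: pKₐ(HF) ≈ 3.2
RS⁻: pKₐ(RSH (a thiol)) ≈ 10.5
methoxide (CH₃O⁻): pKₐ(CH₃OH) ≈ 15.5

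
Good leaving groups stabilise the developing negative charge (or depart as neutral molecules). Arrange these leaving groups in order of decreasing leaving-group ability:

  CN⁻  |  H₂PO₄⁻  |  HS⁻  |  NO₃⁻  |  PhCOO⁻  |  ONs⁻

The more stable X⁻ (or X) is on its own — i.e. the weaker a base it is — the better a leaving group it makes.
ONs⁻: pKₐ(p-O₂NC₆H₄SO₃H) ≈ -3.5 — p-nitro group further stabilises the sulfonate
NO₃⁻: pKₐ(HNO₃) ≈ -1.3 — resonance-delocalised over three oxygens
H₂PO₄⁻: pKₐ(H₃PO₄) ≈ 2.1 — moderate base; biological leaving group after further activation
PhCOO⁻: pKₐ(C₆H₅COOH) ≈ 4.2 — aryl carboxylate
HS⁻: pKₐ(H₂S) ≈ 7 — larger and more polarisable than the oxygen analogue
CN⁻: pKₐ(HCN) ≈ 9.2

ONs⁻ > NO₃⁻ > H₂PO₄⁻ > PhCOO⁻ > HS⁻ > CN⁻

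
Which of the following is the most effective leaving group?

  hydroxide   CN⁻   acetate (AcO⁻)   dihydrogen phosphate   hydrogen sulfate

hydrogen sulfate: pKₐ(H₂SO₄) ≈ -3
dihydrogen phosphate: pKₐ(H₃PO₄) ≈ 2.1
acetate (AcO⁻): pKₐ(CH₃COOH) ≈ 4.8
CN⁻: pKₐ(HCN) ≈ 9.2
hydroxide: pKₐ(H₂O) ≈ 15.7

hydrogen sulfate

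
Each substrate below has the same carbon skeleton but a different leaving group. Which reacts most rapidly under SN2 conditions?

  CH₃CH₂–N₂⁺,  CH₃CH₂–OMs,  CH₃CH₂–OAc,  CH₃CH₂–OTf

CH₃CH₂–N₂⁺

With the same alkyl group throughout, only the leaving group differentiates the rates.
Leaving-group ability tracks the stability of the departed species; conjugate-acid pKₐ is the usual yardstick (lower pKₐ → better LG).
CH₃CH₂–N₂⁺ loses N₂: no meaningful conjugate acid; N₂ departs as an exceptionally stable neutral molecule
CH₃CH₂–OTf loses OTf⁻: pKₐ(CF₃SO₃H (triflic acid)) ≈ -14
CH₃CH₂–OMs loses OMs⁻: pKₐ(CH₃SO₃H (MsOH)) ≈ -1.9
CH₃CH₂–OAc loses AcO⁻: pKₐ(CH₃COOH) ≈ 4.8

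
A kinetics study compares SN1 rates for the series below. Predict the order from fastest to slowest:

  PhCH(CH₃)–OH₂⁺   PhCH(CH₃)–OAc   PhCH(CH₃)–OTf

The skeletons are identical, so relative rate is governed entirely by leaving-group ability.
Rank by basicity of the departing species: weakest base leaves most easily.
PhCH(CH₃)–OTf loses OTf⁻: pKₐ(CF₃SO₃H (triflic acid)) ≈ -14
PhCH(CH₃)–OH₂⁺ loses H₂O: pKₐ(H₃O⁺) ≈ -1.7
PhCH(CH₃)–OAc loses AcO⁻: pKₐ(CH₃COOH) ≈ 4.8

PhCH(CH₃)–OTf > PhCH(CH₃)–OH₂⁺ > PhCH(CH₃)–OAc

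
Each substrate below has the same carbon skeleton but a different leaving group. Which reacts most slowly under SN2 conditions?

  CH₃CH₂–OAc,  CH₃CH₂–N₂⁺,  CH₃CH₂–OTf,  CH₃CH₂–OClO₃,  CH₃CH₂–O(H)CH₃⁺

CH₃CH₂–OAc

With the same alkyl group throughout, only the leaving group differentiates the rates.
The more stable X⁻ (or X) is on its own — i.e. the weaker a base it is — the better a leaving group it makes.
CH₃CH₂–N₂⁺ loses N₂: no meaningful conjugate acid; N₂ departs as an exceptionally stable neutral molecule
CH₃CH₂–OTf loses OTf⁻: pKₐ(CF₃SO₃H (triflic acid)) ≈ -14
CH₃CH₂–OClO₃ loses ClO₄⁻: pKₐ(HClO₄) ≈ -10
CH₃CH₂–O(H)CH₃⁺ loses R'OH: pKₐ(R'OH₂⁺) ≈ -2.4
CH₃CH₂–OAc loses AcO⁻: pKₐ(CH₃COOH) ≈ 4.8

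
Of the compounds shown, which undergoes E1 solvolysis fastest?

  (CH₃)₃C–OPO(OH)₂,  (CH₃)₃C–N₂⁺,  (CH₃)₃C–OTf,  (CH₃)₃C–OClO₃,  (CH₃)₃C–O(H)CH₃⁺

The skeletons are identical, so relative rate is governed entirely by leaving-group ability.
A good leaving group is a weak base: the lower the pKₐ of its conjugate acid, the more readily it departs.
(CH₃)₃C–N₂⁺ loses N₂: no meaningful conjugate acid; N₂ departs as an exceptionally stable neutral molecule
(CH₃)₃C–OTf loses OTf⁻: pKₐ(CF₃SO₃H (triflic acid)) ≈ -14
(CH₃)₃C–OClO₃ loses ClO₄⁻: pKₐ(HClO₄) ≈ -10
(CH₃)₃C–O(H)CH₃⁺ loses R'OH: pKₐ(R'OH₂⁺) ≈ -2.4
(CH₃)₃C–OPO(OH)₂ loses H₂PO₄⁻: pKₐ(H₃PO₄) ≈ 2.1

(CH₃)₃C–N₂⁺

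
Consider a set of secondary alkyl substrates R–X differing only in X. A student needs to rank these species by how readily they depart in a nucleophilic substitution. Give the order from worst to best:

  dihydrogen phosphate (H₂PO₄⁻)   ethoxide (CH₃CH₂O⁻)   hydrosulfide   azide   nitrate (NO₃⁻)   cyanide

ethoxide (CH₃CH₂O⁻) < cyanide < hydrosulfide < azide < dihydrogen phosphate (H₂PO₄⁻) < nitrate (NO₃⁻)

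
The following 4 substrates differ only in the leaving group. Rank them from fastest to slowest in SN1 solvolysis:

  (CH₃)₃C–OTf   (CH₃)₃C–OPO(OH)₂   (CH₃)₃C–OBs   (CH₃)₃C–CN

(CH₃)₃C–OTf > (CH₃)₃C–OBs > (CH₃)₃C–OPO(OH)₂ > (CH₃)₃C–CN

Same R in every case — rank the leaving groups.
Leaving-group ability tracks the stability of the departed species; conjugate-acid pKₐ is the usual yardstick (lower pKₐ → better LG).
(CH₃)₃C–OTf loses OTf⁻: pKₐ(CF₃SO₃H (triflic acid)) ≈ -14
(CH₃)₃C–OBs loses OBs⁻: pKₐ(p-BrC₆H₄SO₃H) ≈ -2.8
(CH₃)₃C–OPO(OH)₂ loses H₂PO₄⁻: pKₐ(H₃PO₄) ≈ 2.1
(CH₃)₃C–CN loses CN⁻: pKₐ(HCN) ≈ 9.2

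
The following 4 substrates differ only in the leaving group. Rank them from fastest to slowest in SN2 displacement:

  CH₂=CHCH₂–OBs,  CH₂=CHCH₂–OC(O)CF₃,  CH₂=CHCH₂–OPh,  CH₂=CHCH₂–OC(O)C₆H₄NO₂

The skeletons are identical, so relative rate is governed entirely by leaving-group ability.
Rank by basicity of the departing species: weakest base leaves most easily.
CH₂=CHCH₂–OBs loses OBs⁻: pKₐ(p-BrC₆H₄SO₃H) ≈ -2.8
CH₂=CHCH₂–OC(O)CF₃ loses CF₃COO⁻: pKₐ(CF₃COOH) ≈ 0.2
CH₂=CHCH₂–OC(O)C₆H₄NO₂ loses p-O₂N–C₆H₄–COO⁻: pKₐ(p-nitrobenzoic acid) ≈ 3.4
CH₂=CHCH₂–OPh loses PhO⁻: pKₐ(C₆H₅OH (phenol)) ≈ 10

CH₂=CHCH₂–OBs > CH₂=CHCH₂–OC(O)CF₃ > CH₂=CHCH₂–OC(O)C₆H₄NO₂ > CH₂=CHCH₂–OPh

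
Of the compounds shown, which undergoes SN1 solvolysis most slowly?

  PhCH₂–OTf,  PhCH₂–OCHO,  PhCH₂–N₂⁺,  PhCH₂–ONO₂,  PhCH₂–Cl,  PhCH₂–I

PhCH₂–OCHO

Identical carbon frameworks mean the comparison reduces to leaving-group quality.
The more stable X⁻ (or X) is on its own — i.e. the weaker a base it is — the better a leaving group it makes.
PhCH₂–N₂⁺ loses N₂: no meaningful conjugate acid; N₂ departs as an exceptionally stable neutral molecule
PhCH₂–OTf loses OTf⁻: pKₐ(CF₃SO₃H (triflic acid)) ≈ -14
PhCH₂–I loses I⁻: pKₐ(HI) ≈ -10
PhCH₂–Cl loses Cl⁻: pKₐ(HCl) ≈ -7
PhCH₂–ONO₂ loses NO₃⁻: pKₐ(HNO₃) ≈ -1.3
PhCH₂–OCHO loses HCOO⁻: pKₐ(HCOOH) ≈ 3.8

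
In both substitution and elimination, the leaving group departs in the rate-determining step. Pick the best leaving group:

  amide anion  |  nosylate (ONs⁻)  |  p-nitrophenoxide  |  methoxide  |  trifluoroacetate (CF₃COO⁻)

Rank by basicity of the departing species: weakest base leaves most easily.
nosylate (ONs⁻): pKₐ(p-O₂NC₆H₄SO₃H) ≈ -3.5
trifluoroacetate (CF₃COO⁻): pKₐ(CF₃COOH) ≈ 0.2
p-nitrophenoxide: pKₐ(p-nitrophenol) ≈ 7.2
methoxide: pKₐ(CH₃OH) ≈ 15.5
amide anion: pKₐ(NH₃) ≈ 38

nosylate (ONs⁻)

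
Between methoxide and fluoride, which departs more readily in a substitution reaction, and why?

fluoride is the better leaving group.
pKₐ(HF) ≈ 3.2 versus pKₐ(CH₃OH) ≈ 15.5: fluoride is the much weaker base.
Small and strongly basic; the poor halide leaving group.

fluoride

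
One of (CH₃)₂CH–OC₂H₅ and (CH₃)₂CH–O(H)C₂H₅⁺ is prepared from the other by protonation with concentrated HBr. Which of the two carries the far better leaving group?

From (CH₃)₂CH–OC₂H₅ the departing group would be CH₃CH₂O⁻ (pKₐ(CH₃CH₂OH) ≈ 16). Strong base; alkoxides do not leave unassisted.
From (CH₃)₂CH–O(H)C₂H₅⁺ the leaving group is R'OH (pKₐ(R'OH₂⁺) ≈ -2.4). Neutral; leaves from a protonated ether (an oxonium ion, R–O(H)R'⁺).
Protonation with concentrated HBr works by allowing neutral ethanol, rather than ethoxide, to depart, making (CH₃)₂CH–O(H)C₂H₅⁺ enormously more reactive.

(CH₃)₂CH–O(H)C₂H₅⁺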